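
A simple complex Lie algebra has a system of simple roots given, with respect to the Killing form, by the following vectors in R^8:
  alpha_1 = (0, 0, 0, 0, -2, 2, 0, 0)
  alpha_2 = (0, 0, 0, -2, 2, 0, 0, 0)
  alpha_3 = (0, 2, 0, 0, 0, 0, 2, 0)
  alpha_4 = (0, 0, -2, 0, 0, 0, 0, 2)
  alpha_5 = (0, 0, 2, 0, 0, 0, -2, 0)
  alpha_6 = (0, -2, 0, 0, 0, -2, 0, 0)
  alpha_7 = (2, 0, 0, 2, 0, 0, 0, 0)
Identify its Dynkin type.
Compute the Cartan integers a_ij = 2(alpha_i, alpha_j)/(alpha_j, alpha_j); the resulting 7x7 Cartan matrix is
[[2, -1, 0, 0, 0, -1, 0], [-1, 2, 0, 0, 0, 0, -1], [0, 0, 2, 0, -1, -1, 0], [0, 0, 0, 2, -1, 0, 0], [0, 0, -1, -1, 2, 0, 0], [-1, 0, -1, 0, 0, 2, 0], [0, -1, 0, 0, 0, 0, 2]].
All simple roots have the same length, so the diagram is simply laced. The associated Dynkin diagram is a chain of 7 nodes with single edges (A_7), so the type is A_7 (the algebra sl(8)).

type A_7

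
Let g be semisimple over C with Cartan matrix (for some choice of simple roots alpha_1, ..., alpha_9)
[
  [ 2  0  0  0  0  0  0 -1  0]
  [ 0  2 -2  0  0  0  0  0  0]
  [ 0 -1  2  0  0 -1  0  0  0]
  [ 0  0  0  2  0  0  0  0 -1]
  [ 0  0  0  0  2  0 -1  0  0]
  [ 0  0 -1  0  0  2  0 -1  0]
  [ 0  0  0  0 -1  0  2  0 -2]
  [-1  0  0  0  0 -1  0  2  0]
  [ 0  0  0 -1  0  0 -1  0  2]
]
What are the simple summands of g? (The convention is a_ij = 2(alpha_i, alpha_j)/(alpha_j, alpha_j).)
C5 + F4

The diagram associated to this matrix has two connected components: the simple roots {alpha_1, alpha_2, alpha_3, alpha_6, alpha_8} form a chain of 5 nodes with a double edge at one end; the terminal node there is the unique long simple root (C_5), and {alpha_4, alpha_5, alpha_7, alpha_9} form a chain of 4 nodes with a double edge between the middle two (F_4). A semisimple Lie algebra decomposes uniquely as the direct sum of simple ideals, one per connected component of its Dynkin diagram, so g ≅ C_5 ⊕ F_4 (dimension 55 + 52 = 107).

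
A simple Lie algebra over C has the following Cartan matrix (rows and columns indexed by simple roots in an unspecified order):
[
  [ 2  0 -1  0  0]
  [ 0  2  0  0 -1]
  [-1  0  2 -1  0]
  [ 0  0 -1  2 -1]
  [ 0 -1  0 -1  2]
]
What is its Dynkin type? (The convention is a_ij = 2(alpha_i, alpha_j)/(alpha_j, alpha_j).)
type A_5

The matrix has rank 5 with 2's on the diagonal. Reading the off-diagonal entries as Dynkin edges (a single edge where a_ij = a_ji = -1; a double or triple edge where a_ij * a_ji = 2 or 3), the diagram is a chain of 5 nodes with single edges (A_5). One simple-root ordering that puts it in standard form is (alpha_1, alpha_3, alpha_4, alpha_5, alpha_2). So the algebra is type A_5, i.e. sl(6).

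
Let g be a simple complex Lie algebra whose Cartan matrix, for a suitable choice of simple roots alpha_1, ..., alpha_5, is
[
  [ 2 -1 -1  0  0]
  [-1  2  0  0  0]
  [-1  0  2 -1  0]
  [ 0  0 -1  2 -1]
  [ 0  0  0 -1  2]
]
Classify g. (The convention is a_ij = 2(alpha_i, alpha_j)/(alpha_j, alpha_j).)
The matrix has rank 5 with 2's on the diagonal. Reading the off-diagonal entries as Dynkin edges (a single edge where a_ij = a_ji = -1; a double or triple edge where a_ij * a_ji = 2 or 3), the diagram is a chain of 5 nodes with single edges (A_5). One simple-root ordering that puts it in standard form is (alpha_2, alpha_1, alpha_3, alpha_4, alpha_5). So the algebra is type A_5, i.e. sl(6).

A_5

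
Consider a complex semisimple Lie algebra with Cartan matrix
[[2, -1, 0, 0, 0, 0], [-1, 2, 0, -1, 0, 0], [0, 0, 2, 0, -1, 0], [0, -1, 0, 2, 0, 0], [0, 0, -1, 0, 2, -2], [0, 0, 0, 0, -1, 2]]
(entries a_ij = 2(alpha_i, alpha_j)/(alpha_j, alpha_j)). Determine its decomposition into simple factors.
The diagram associated to this matrix has two connected components: the simple roots {alpha_1, alpha_2, alpha_4} form a chain of 3 nodes with single edges (A_3), and {alpha_3, alpha_5, alpha_6} form a chain of 3 nodes with a double edge at one end; the terminal node there is the unique short simple root (B_3). A semisimple Lie algebra decomposes uniquely as the direct sum of simple ideals, one per connected component of its Dynkin diagram, so g ≅ A_3 ⊕ B_3 (dimension 15 + 21 = 36).

type A_3 + type B_3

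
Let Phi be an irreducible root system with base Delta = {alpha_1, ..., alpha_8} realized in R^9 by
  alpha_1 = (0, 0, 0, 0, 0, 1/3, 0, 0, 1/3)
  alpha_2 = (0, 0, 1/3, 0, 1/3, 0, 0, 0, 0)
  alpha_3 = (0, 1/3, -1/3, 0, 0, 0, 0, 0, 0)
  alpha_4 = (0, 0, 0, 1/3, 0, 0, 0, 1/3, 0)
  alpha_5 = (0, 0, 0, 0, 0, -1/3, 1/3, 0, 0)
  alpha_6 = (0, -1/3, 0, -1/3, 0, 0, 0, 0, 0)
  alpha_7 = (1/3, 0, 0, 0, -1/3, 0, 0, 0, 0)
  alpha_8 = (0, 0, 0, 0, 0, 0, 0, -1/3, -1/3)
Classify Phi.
Compute the Cartan integers a_ij = 2(alpha_i, alpha_j)/(alpha_j, alpha_j); the resulting 8x8 Cartan matrix is
[[2, 0, 0, 0, -1, 0, 0, -1], [0, 2, -1, 0, 0, 0, -1, 0], [0, -1, 2, 0, 0, -1, 0, 0], [0, 0, 0, 2, 0, -1, 0, -1], [-1, 0, 0, 0, 2, 0, 0, 0], [0, 0, -1, -1, 0, 2, 0, 0], [0, -1, 0, 0, 0, 0, 2, 0], [-1, 0, 0, -1, 0, 0, 0, 2]].
All simple roots have the same length, so the diagram is simply laced. The associated Dynkin diagram is a chain of 8 nodes with single edges (A_8), so the type is A_8 (the algebra sl(9)).

A_8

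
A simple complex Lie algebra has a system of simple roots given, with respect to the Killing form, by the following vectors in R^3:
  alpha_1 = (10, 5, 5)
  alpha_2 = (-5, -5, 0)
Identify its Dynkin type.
Compute the Cartan integers a_ij = 2(alpha_i, alpha_j)/(alpha_j, alpha_j); the resulting 2x2 Cartan matrix is
[[2, -3], [-1, 2]].
The roots have two lengths (squared-length ratio 3:1); the short ones are alpha_{2}. The associated Dynkin diagram is two nodes joined by a triple edge (G_2), so the type is G_2.

G2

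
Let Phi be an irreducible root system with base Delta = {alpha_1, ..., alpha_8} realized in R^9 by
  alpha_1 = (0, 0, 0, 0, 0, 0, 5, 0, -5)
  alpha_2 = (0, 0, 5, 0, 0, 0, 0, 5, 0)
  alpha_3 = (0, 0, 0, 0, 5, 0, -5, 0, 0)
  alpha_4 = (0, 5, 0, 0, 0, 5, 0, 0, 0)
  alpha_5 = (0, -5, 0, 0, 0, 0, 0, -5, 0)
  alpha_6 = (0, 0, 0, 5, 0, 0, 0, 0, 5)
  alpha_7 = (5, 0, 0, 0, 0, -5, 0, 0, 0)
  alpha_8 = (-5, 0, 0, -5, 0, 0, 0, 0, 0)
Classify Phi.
Compute the Cartan integers a_ij = 2(alpha_i, alpha_j)/(alpha_j, alpha_j); the resulting 8x8 Cartan matrix is
[[2, 0, -1, 0, 0, -1, 0, 0], [0, 2, 0, 0, -1, 0, 0, 0], [-1, 0, 2, 0, 0, 0, 0, 0], [0, 0, 0, 2, -1, 0, -1, 0], [0, -1, 0, -1, 2, 0, 0, 0], [-1, 0, 0, 0, 0, 2, 0, -1], [0, 0, 0, -1, 0, 0, 2, -1], [0, 0, 0, 0, 0, -1, -1, 2]].
All simple roots have the same length, so the diagram is simply laced. The associated Dynkin diagram is a chain of 8 nodes with single edges (A_8), so the type is A_8 (the algebra sl(9)).

type A_8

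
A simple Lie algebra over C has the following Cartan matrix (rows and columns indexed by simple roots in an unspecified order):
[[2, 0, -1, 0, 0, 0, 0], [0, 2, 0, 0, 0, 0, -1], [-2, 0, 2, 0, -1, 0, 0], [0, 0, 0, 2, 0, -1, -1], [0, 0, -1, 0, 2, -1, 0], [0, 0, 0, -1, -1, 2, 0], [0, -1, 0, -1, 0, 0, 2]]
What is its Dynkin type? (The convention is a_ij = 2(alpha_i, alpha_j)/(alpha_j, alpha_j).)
The matrix has rank 7 with 2's on the diagonal. Reading the off-diagonal entries as Dynkin edges (a single edge where a_ij = a_ji = -1; a double or triple edge where a_ij * a_ji = 2 or 3), the diagram is a chain of 7 nodes with a double edge at one end; the terminal node there is the unique short simple root (B_7). One simple-root ordering that puts it in standard form is (alpha_2, alpha_7, alpha_4, alpha_6, alpha_5, alpha_3, alpha_1). So the algebra is type B_7, i.e. so(15).

B7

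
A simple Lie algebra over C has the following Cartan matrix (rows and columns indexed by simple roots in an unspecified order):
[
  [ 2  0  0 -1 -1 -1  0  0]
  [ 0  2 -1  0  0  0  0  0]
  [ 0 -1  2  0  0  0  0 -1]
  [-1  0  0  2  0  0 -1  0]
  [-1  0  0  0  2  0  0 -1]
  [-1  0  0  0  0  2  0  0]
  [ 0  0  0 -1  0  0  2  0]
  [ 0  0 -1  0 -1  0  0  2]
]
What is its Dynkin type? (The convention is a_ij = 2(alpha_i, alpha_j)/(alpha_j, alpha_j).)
E_8

The matrix has rank 8 with 2's on the diagonal. Reading the off-diagonal entries as Dynkin edges (a single edge where a_ij = a_ji = -1; a double or triple edge where a_ij * a_ji = 2 or 3), the diagram is a chain of 7 nodes with one extra node attached to the third node from one end (E_8). One simple-root ordering that puts it in standard form is (alpha_7, alpha_6, alpha_4, alpha_1, alpha_5, alpha_8, alpha_3, alpha_2). So the algebra is type E_8.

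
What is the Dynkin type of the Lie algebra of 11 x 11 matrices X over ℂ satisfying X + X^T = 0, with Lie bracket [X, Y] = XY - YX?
B_5

This is so(11) with 11 odd, which has dimension 11(11-1)/2 = 55 and rank (11-1)/2 = 5. In the classification of classical Lie algebras, the orthogonal algebra so(2n+1) in an odd number of variables has type B_n; here n = 5, so the Dynkin diagram is a chain of 5 nodes with a double edge at one end; the terminal node there is the unique short simple root (B_5). Hence the type is B_5.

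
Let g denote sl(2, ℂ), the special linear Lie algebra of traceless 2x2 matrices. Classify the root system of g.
type A_1

This is sl(2), which has dimension 2^2 - 1 = 3 and rank 2 - 1 = 1 (a Cartan subalgebra is the diagonal traceless matrices). In the classification of classical Lie algebras, the special linear algebra sl(n+1) has type A_n; here n = 1, so the Dynkin diagram is a chain of 1 nodes with single edges (A_1). Hence the type is A_1.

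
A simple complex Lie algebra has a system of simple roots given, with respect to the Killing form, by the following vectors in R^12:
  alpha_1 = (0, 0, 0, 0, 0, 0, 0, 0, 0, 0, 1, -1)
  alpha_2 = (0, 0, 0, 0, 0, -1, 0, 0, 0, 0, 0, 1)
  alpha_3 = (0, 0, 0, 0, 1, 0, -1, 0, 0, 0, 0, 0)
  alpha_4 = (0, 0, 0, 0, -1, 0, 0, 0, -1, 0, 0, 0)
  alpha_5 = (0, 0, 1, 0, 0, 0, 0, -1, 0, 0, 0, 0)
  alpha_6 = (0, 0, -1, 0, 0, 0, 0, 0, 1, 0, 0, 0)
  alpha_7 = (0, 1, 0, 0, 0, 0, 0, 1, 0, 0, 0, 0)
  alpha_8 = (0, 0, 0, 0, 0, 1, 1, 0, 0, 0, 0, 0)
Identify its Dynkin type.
A_8

Compute the Cartan integers a_ij = 2(alpha_i, alpha_j)/(alpha_j, alpha_j); the resulting 8x8 Cartan matrix is
[[2, -1, 0, 0, 0, 0, 0, 0], [-1, 2, 0, 0, 0, 0, 0, -1], [0, 0, 2, -1, 0, 0, 0, -1], [0, 0, -1, 2, 0, -1, 0, 0], [0, 0, 0, 0, 2, -1, -1, 0], [0, 0, 0, -1, -1, 2, 0, 0], [0, 0, 0, 0, -1, 0, 2, 0], [0, -1, -1, 0, 0, 0, 0, 2]].
All simple roots have the same length, so the diagram is simply laced. The associated Dynkin diagram is a chain of 8 nodes with single edges (A_8), so the type is A_8 (the algebra sl(9)).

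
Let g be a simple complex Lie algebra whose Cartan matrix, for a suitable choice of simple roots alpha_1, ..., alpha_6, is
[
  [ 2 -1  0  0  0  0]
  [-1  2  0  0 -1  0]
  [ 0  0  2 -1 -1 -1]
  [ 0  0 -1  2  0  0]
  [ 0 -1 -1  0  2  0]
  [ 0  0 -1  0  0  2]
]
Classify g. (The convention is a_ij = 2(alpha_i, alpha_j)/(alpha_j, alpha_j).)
D_6 (so(12))

The matrix has rank 6 with 2's on the diagonal. Reading the off-diagonal entries as Dynkin edges (a single edge where a_ij = a_ji = -1; a double or triple edge where a_ij * a_ji = 2 or 3), the diagram is a chain of 4 nodes with a fork of two nodes at one end (D_6). One simple-root ordering that puts it in standard form is (alpha_1, alpha_2, alpha_5, alpha_3, alpha_4, alpha_6). So the algebra is type D_6, i.e. so(12).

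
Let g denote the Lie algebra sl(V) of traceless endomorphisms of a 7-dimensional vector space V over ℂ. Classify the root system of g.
A_6

This is sl(7), which has dimension 7^2 - 1 = 48 and rank 7 - 1 = 6 (a Cartan subalgebra is the diagonal traceless matrices). In the classification of classical Lie algebras, the special linear algebra sl(n+1) has type A_n; here n = 6, so the Dynkin diagram is a chain of 6 nodes with single edges (A_6). Hence the type is A_6.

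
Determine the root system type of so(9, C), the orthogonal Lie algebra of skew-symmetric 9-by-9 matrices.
This is so(9) with 9 odd, which has dimension 9(9-1)/2 = 36 and rank (9-1)/2 = 4. In the classification of classical Lie algebras, the orthogonal algebra so(2n+1) in an odd number of variables has type B_n; here n = 4, so the Dynkin diagram is a chain of 4 nodes with a double edge at one end; the terminal node there is the unique short simple root (B_4). Hence the type is B_4.

type B_4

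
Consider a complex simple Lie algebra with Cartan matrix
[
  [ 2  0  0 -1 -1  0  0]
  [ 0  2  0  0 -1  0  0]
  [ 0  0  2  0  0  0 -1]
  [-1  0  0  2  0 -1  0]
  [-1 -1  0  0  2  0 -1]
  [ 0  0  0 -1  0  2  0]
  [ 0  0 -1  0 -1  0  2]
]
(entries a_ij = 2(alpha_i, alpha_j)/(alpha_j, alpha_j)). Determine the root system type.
The matrix has rank 7 with 2's on the diagonal. Reading the off-diagonal entries as Dynkin edges (a single edge where a_ij = a_ji = -1; a double or triple edge where a_ij * a_ji = 2 or 3), the diagram is a chain of 6 nodes with one extra node attached to the third node from one end (E_7). One simple-root ordering that puts it in standard form is (alpha_3, alpha_2, alpha_7, alpha_5, alpha_1, alpha_4, alpha_6). So the algebra is type E_7.

E_7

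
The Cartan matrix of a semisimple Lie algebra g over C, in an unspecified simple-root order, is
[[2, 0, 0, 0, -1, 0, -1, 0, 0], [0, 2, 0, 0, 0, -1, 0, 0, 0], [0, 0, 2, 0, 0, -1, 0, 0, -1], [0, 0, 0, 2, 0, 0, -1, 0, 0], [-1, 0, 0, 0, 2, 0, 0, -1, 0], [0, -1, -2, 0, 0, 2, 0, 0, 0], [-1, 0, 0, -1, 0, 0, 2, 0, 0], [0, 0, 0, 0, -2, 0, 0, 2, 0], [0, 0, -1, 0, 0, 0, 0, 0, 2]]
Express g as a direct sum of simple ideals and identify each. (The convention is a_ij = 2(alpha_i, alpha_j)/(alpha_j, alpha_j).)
C5 + F4

The diagram associated to this matrix has two connected components: the simple roots {alpha_1, alpha_4, alpha_5, alpha_7, alpha_8} form a chain of 5 nodes with a double edge at one end; the terminal node there is the unique long simple root (C_5), and {alpha_2, alpha_3, alpha_6, alpha_9} form a chain of 4 nodes with a double edge between the middle two (F_4). A semisimple Lie algebra decomposes uniquely as the direct sum of simple ideals, one per connected component of its Dynkin diagram, so g ≅ C_5 ⊕ F_4 (dimension 55 + 52 = 107).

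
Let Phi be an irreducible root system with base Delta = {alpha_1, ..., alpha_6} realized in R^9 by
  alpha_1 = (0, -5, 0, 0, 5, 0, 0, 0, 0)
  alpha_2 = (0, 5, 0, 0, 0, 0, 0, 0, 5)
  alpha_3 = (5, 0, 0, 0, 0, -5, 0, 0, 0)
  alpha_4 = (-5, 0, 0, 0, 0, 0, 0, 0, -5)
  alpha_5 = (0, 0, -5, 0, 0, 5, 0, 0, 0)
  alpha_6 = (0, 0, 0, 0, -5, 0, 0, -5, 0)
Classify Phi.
A6

Compute the Cartan integers a_ij = 2(alpha_i, alpha_j)/(alpha_j, alpha_j); the resulting 6x6 Cartan matrix is
[[2, -1, 0, 0, 0, -1], [-1, 2, 0, -1, 0, 0], [0, 0, 2, -1, -1, 0], [0, -1, -1, 2, 0, 0], [0, 0, -1, 0, 2, 0], [-1, 0, 0, 0, 0, 2]].
All simple roots have the same length, so the diagram is simply laced. The associated Dynkin diagram is a chain of 6 nodes with single edges (A_6), so the type is A_6 (the algebra sl(7)).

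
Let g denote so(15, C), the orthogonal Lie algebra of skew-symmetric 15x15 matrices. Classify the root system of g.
This is so(15) with 15 odd, which has dimension 15(15-1)/2 = 105 and rank (15-1)/2 = 7. In the classification of classical Lie algebras, the orthogonal algebra so(2n+1) in an odd number of variables has type B_n; here n = 7, so the Dynkin diagram is a chain of 7 nodes with a double edge at one end; the terminal node there is the unique short simple root (B_7). Hence the type is B_7.

type B_7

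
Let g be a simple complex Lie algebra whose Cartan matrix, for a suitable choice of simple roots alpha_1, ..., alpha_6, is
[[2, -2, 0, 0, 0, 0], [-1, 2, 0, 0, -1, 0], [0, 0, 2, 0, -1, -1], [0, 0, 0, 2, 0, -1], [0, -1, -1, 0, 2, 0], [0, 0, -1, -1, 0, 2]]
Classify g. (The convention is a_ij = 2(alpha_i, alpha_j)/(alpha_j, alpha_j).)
The matrix has rank 6 with 2's on the diagonal. Reading the off-diagonal entries as Dynkin edges (a single edge where a_ij = a_ji = -1; a double or triple edge where a_ij * a_ji = 2 or 3), the diagram is a chain of 6 nodes with a double edge at one end; the terminal node there is the unique long simple root (C_6). One simple-root ordering that puts it in standard form is (alpha_4, alpha_6, alpha_3, alpha_5, alpha_2, alpha_1). So the algebra is type C_6, i.e. sp(12).

C6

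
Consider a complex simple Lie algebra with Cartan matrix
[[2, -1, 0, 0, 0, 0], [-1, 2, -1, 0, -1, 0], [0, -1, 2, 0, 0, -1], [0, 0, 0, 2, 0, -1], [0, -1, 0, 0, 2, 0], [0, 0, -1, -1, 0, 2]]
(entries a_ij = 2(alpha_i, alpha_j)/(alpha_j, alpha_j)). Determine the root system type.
The matrix has rank 6 with 2's on the diagonal. Reading the off-diagonal entries as Dynkin edges (a single edge where a_ij = a_ji = -1; a double or triple edge where a_ij * a_ji = 2 or 3), the diagram is a chain of 4 nodes with a fork of two nodes at one end (D_6). One simple-root ordering that puts it in standard form is (alpha_4, alpha_6, alpha_3, alpha_2, alpha_5, alpha_1). So the algebra is type D_6, i.e. so(12).

D6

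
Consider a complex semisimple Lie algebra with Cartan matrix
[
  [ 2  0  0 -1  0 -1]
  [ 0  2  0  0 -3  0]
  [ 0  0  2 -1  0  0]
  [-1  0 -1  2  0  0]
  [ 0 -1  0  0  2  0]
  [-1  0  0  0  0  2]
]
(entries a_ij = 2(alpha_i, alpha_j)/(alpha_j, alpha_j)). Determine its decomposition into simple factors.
The diagram associated to this matrix has two connected components: the simple roots {alpha_1, alpha_3, alpha_4, alpha_6} form a chain of 4 nodes with single edges (A_4), and {alpha_2, alpha_5} form two nodes joined by a triple edge (G_2). A semisimple Lie algebra decomposes uniquely as the direct sum of simple ideals, one per connected component of its Dynkin diagram, so g ≅ A_4 ⊕ G_2 (dimension 24 + 14 = 38).

A4 + G2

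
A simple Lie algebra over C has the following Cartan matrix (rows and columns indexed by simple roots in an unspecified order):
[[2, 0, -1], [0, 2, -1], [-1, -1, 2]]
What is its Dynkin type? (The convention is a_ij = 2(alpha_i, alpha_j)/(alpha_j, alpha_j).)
The matrix has rank 3 with 2's on the diagonal. Reading the off-diagonal entries as Dynkin edges (a single edge where a_ij = a_ji = -1; a double or triple edge where a_ij * a_ji = 2 or 3), the diagram is a chain of 3 nodes with single edges (A_3). One simple-root ordering that puts it in standard form is (alpha_2, alpha_3, alpha_1). So the algebra is type A_3, i.e. sl(4).

A3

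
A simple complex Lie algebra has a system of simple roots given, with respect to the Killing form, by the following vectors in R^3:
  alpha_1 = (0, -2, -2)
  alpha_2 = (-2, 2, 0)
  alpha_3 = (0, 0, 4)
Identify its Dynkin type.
Compute the Cartan integers a_ij = 2(alpha_i, alpha_j)/(alpha_j, alpha_j); the resulting 3x3 Cartan matrix is
[[2, -1, -1], [-1, 2, 0], [-2, 0, 2]].
The roots have two lengths (squared-length ratio 2:1); the short ones are alpha_{1,2}. The associated Dynkin diagram is a chain of 3 nodes with a double edge at one end; the terminal node there is the unique long simple root (C_3), so the type is C_3 (the algebra sp(6)).

C3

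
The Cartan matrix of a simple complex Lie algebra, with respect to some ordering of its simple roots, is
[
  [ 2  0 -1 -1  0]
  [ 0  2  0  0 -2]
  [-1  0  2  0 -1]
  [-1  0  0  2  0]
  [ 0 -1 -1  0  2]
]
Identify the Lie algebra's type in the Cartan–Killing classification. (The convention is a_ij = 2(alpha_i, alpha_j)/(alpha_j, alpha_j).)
type C_5

The matrix has rank 5 with 2's on the diagonal. Reading the off-diagonal entries as Dynkin edges (a single edge where a_ij = a_ji = -1; a double or triple edge where a_ij * a_ji = 2 or 3), the diagram is a chain of 5 nodes with a double edge at one end; the terminal node there is the unique long simple root (C_5). One simple-root ordering that puts it in standard form is (alpha_4, alpha_1, alpha_3, alpha_5, alpha_2). So the algebra is type C_5, i.e. sp(10).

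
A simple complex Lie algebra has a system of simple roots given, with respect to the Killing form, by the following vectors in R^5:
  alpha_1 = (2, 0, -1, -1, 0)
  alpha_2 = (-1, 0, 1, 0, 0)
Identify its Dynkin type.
type G_2

Compute the Cartan integers a_ij = 2(alpha_i, alpha_j)/(alpha_j, alpha_j); the resulting 2x2 Cartan matrix is
[[2, -3], [-1, 2]].
The roots have two lengths (squared-length ratio 3:1); the short ones are alpha_{2}. The associated Dynkin diagram is two nodes joined by a triple edge (G_2), so the type is G_2.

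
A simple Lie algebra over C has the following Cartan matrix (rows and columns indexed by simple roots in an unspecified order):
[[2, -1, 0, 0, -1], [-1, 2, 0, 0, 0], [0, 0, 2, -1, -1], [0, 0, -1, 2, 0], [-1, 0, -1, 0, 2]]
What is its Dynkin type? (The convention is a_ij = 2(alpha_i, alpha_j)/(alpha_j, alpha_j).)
A5

The matrix has rank 5 with 2's on the diagonal. Reading the off-diagonal entries as Dynkin edges (a single edge where a_ij = a_ji = -1; a double or triple edge where a_ij * a_ji = 2 or 3), the diagram is a chain of 5 nodes with single edges (A_5). One simple-root ordering that puts it in standard form is (alpha_4, alpha_3, alpha_5, alpha_1, alpha_2). So the algebra is type A_5, i.e. sl(6).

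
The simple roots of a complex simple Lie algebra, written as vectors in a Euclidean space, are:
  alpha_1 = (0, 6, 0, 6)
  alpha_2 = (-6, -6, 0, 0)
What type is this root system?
Compute the Cartan integers a_ij = 2(alpha_i, alpha_j)/(alpha_j, alpha_j); the resulting 2x2 Cartan matrix is
[[2, -1], [-1, 2]].
All simple roots have the same length, so the diagram is simply laced. The associated Dynkin diagram is a chain of 2 nodes with single edges (A_2), so the type is A_2 (the algebra sl(3)).

A_2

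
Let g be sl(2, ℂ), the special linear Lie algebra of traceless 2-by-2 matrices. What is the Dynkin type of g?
This is sl(2), which has dimension 2^2 - 1 = 3 and rank 2 - 1 = 1 (a Cartan subalgebra is the diagonal traceless matrices). In the classification of classical Lie algebras, the special linear algebra sl(n+1) has type A_n; here n = 1, so the Dynkin diagram is a chain of 1 nodes with single edges (A_1). Hence the type is A_1.

type A_1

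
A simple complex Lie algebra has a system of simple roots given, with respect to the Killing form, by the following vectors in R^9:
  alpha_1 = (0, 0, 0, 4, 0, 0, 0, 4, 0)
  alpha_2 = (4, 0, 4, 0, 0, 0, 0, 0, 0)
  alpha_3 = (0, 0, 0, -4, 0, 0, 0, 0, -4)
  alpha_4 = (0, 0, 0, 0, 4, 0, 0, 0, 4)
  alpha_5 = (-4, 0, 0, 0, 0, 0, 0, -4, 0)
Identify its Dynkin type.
Compute the Cartan integers a_ij = 2(alpha_i, alpha_j)/(alpha_j, alpha_j); the resulting 5x5 Cartan matrix is
[[2, 0, -1, 0, -1], [0, 2, 0, 0, -1], [-1, 0, 2, -1, 0], [0, 0, -1, 2, 0], [-1, -1, 0, 0, 2]].
All simple roots have the same length, so the diagram is simply laced. The associated Dynkin diagram is a chain of 5 nodes with single edges (A_5), so the type is A_5 (the algebra sl(6)).

A_5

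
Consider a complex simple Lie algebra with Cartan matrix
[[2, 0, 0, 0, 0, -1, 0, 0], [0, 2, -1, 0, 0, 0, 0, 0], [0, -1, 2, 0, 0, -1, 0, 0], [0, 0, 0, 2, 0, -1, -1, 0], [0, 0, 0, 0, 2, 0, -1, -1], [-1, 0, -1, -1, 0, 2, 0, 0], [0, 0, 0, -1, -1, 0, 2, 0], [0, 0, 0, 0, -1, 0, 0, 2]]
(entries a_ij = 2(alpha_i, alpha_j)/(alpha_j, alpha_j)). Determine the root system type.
The matrix has rank 8 with 2's on the diagonal. Reading the off-diagonal entries as Dynkin edges (a single edge where a_ij = a_ji = -1; a double or triple edge where a_ij * a_ji = 2 or 3), the diagram is a chain of 7 nodes with one extra node attached to the third node from one end (E_8). One simple-root ordering that puts it in standard form is (alpha_2, alpha_1, alpha_3, alpha_6, alpha_4, alpha_7, alpha_5, alpha_8). So the algebra is type E_8.

E_8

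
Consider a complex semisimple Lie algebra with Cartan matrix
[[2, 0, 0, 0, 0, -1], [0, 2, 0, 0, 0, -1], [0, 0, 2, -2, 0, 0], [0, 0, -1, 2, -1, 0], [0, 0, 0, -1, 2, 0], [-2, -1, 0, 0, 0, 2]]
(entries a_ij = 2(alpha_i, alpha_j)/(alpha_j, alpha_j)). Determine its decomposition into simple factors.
type B_3 + type C_3

The diagram associated to this matrix has two connected components: the simple roots {alpha_1, alpha_2, alpha_6} form a chain of 3 nodes with a double edge at one end; the terminal node there is the unique short simple root (B_3), and {alpha_3, alpha_4, alpha_5} form a chain of 3 nodes with a double edge at one end; the terminal node there is the unique long simple root (C_3). A semisimple Lie algebra decomposes uniquely as the direct sum of simple ideals, one per connected component of its Dynkin diagram, so g ≅ B_3 ⊕ C_3 (dimension 21 + 21 = 42).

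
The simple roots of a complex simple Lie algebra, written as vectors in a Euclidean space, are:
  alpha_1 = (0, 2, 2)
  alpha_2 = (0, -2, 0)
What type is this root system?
Compute the Cartan integers a_ij = 2(alpha_i, alpha_j)/(alpha_j, alpha_j); the resulting 2x2 Cartan matrix is
[[2, -2], [-1, 2]].
The roots have two lengths (squared-length ratio 2:1); the short ones are alpha_{2}. The associated Dynkin diagram is a chain of 2 nodes with a double edge at one end; the terminal node there is the unique short simple root (B_2), so the type is B_2 (the algebra so(5)).

B_2 (so(5))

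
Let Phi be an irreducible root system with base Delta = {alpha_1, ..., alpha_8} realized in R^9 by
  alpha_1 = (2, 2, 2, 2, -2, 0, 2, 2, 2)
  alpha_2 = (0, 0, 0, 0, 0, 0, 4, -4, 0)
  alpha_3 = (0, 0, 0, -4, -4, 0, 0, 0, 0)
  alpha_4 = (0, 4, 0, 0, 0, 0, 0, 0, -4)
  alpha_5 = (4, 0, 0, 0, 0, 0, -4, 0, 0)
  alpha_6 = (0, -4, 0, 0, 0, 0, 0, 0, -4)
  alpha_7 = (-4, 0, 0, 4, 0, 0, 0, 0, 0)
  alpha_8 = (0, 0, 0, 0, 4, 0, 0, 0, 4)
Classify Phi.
E_8

Compute the Cartan integers a_ij = 2(alpha_i, alpha_j)/(alpha_j, alpha_j); the resulting 8x8 Cartan matrix is
[[2, 0, 0, 0, 0, -1, 0, 0], [0, 2, 0, 0, -1, 0, 0, 0], [0, 0, 2, 0, 0, 0, -1, -1], [0, 0, 0, 2, 0, 0, 0, -1], [0, -1, 0, 0, 2, 0, -1, 0], [-1, 0, 0, 0, 0, 2, 0, -1], [0, 0, -1, 0, -1, 0, 2, 0], [0, 0, -1, -1, 0, -1, 0, 2]].
All simple roots have the same length, so the diagram is simply laced. The associated Dynkin diagram is a chain of 7 nodes with one extra node attached to the third node from one end (E_8), so the type is E_8.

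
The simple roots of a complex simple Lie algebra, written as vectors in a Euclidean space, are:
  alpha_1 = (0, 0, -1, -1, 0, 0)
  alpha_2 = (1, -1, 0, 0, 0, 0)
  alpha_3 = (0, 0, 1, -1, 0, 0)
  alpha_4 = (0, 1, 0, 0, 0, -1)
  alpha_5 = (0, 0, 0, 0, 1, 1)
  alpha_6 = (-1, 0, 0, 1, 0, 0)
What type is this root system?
D_6 (so(12))

Compute the Cartan integers a_ij = 2(alpha_i, alpha_j)/(alpha_j, alpha_j); the resulting 6x6 Cartan matrix is
[[2, 0, 0, 0, 0, -1], [0, 2, 0, -1, 0, -1], [0, 0, 2, 0, 0, -1], [0, -1, 0, 2, -1, 0], [0, 0, 0, -1, 2, 0], [-1, -1, -1, 0, 0, 2]].
All simple roots have the same length, so the diagram is simply laced. The associated Dynkin diagram is a chain of 4 nodes with a fork of two nodes at one end (D_6), so the type is D_6 (the algebra so(12)).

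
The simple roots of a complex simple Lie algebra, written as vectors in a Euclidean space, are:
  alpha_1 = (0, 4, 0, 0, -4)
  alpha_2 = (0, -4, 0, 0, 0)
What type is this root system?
Compute the Cartan integers a_ij = 2(alpha_i, alpha_j)/(alpha_j, alpha_j); the resulting 2x2 Cartan matrix is
[[2, -2], [-1, 2]].
The roots have two lengths (squared-length ratio 2:1); the short ones are alpha_{2}. The associated Dynkin diagram is a chain of 2 nodes with a double edge at one end; the terminal node there is the unique short simple root (B_2), so the type is B_2 (the algebra so(5)).

type B_2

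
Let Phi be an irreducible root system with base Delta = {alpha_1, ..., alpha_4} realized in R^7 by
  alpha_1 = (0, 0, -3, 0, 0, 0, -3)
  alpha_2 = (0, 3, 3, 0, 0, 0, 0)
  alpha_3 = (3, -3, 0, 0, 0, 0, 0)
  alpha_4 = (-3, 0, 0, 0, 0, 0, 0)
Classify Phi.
Compute the Cartan integers a_ij = 2(alpha_i, alpha_j)/(alpha_j, alpha_j); the resulting 4x4 Cartan matrix is
[[2, -1, 0, 0], [-1, 2, -1, 0], [0, -1, 2, -2], [0, 0, -1, 2]].
The roots have two lengths (squared-length ratio 2:1); the short ones are alpha_{4}. The associated Dynkin diagram is a chain of 4 nodes with a double edge at one end; the terminal node there is the unique short simple root (B_4), so the type is B_4 (the algebra so(9)).

B4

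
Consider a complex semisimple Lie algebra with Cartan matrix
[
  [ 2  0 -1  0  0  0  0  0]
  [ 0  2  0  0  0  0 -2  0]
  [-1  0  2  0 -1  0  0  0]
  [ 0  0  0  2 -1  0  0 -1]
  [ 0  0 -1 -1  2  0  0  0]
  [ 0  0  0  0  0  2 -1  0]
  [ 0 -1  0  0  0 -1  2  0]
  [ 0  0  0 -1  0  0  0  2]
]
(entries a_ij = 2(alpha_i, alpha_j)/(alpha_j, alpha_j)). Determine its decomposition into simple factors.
type A_5 ⊕ type C_3

The diagram associated to this matrix has two connected components: the simple roots {alpha_1, alpha_3, alpha_4, alpha_5, alpha_8} form a chain of 5 nodes with single edges (A_5), and {alpha_2, alpha_6, alpha_7} form a chain of 3 nodes with a double edge at one end; the terminal node there is the unique long simple root (C_3). A semisimple Lie algebra decomposes uniquely as the direct sum of simple ideals, one per connected component of its Dynkin diagram, so g ≅ A_5 ⊕ C_3 (dimension 35 + 21 = 56).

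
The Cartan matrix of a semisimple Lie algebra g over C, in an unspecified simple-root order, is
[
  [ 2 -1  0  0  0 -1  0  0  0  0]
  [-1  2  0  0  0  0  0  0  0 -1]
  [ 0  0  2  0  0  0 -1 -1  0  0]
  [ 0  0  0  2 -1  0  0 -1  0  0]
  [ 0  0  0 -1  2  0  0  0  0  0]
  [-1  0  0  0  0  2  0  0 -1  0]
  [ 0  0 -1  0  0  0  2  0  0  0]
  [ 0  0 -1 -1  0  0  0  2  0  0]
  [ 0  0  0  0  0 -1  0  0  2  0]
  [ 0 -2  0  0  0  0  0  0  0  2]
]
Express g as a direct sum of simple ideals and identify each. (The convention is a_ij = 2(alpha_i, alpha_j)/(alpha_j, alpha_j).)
A_5 ⊕ C_5

The diagram associated to this matrix has two connected components: the simple roots {alpha_3, alpha_4, alpha_5, alpha_7, alpha_8} form a chain of 5 nodes with single edges (A_5), and {alpha_1, alpha_2, alpha_6, alpha_9, alpha_10} form a chain of 5 nodes with a double edge at one end; the terminal node there is the unique long simple root (C_5). A semisimple Lie algebra decomposes uniquely as the direct sum of simple ideals, one per connected component of its Dynkin diagram, so g ≅ A_5 ⊕ C_5 (dimension 35 + 55 = 90).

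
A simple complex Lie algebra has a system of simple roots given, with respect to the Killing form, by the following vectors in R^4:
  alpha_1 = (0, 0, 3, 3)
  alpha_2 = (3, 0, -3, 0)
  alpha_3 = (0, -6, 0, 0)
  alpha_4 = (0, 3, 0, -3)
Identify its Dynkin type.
C4

Compute the Cartan integers a_ij = 2(alpha_i, alpha_j)/(alpha_j, alpha_j); the resulting 4x4 Cartan matrix is
[[2, -1, 0, -1], [-1, 2, 0, 0], [0, 0, 2, -2], [-1, 0, -1, 2]].
The roots have two lengths (squared-length ratio 2:1); the short ones are alpha_{1,2,4}. The associated Dynkin diagram is a chain of 4 nodes with a double edge at one end; the terminal node there is the unique long simple root (C_4), so the type is C_4 (the algebra sp(8)).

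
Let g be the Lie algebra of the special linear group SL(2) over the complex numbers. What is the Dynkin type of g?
This is sl(2), which has dimension 2^2 - 1 = 3 and rank 2 - 1 = 1 (a Cartan subalgebra is the diagonal traceless matrices). In the classification of classical Lie algebras, the special linear algebra sl(n+1) has type A_n; here n = 1, so the Dynkin diagram is a chain of 1 nodes with single edges (A_1). Hence the type is A_1.

A_1 (sl(2))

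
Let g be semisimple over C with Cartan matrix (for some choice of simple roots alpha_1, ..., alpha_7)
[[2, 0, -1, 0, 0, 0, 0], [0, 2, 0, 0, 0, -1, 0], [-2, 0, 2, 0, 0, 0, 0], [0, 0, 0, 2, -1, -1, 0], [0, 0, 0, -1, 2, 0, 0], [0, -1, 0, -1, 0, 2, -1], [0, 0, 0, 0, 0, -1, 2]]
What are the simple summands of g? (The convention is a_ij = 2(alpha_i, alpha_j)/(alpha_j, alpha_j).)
B_2 (so(5)) ⊕ D_5 (so(10))

The diagram associated to this matrix has two connected components: the simple roots {alpha_1, alpha_3} form a chain of 2 nodes with a double edge at one end; the terminal node there is the unique short simple root (B_2), and {alpha_2, alpha_4, alpha_5, alpha_6, alpha_7} form a chain of 3 nodes with a fork of two nodes at one end (D_5). A semisimple Lie algebra decomposes uniquely as the direct sum of simple ideals, one per connected component of its Dynkin diagram, so g ≅ B_2 ⊕ D_5 (dimension 10 + 45 = 55).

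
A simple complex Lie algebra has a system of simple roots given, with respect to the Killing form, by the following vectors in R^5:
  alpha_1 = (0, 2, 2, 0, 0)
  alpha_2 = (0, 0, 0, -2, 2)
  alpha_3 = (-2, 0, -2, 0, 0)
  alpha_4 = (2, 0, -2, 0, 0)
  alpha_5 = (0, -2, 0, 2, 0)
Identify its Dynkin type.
D_5

Compute the Cartan integers a_ij = 2(alpha_i, alpha_j)/(alpha_j, alpha_j); the resulting 5x5 Cartan matrix is
[[2, 0, -1, -1, -1], [0, 2, 0, 0, -1], [-1, 0, 2, 0, 0], [-1, 0, 0, 2, 0], [-1, -1, 0, 0, 2]].
All simple roots have the same length, so the diagram is simply laced. The associated Dynkin diagram is a chain of 3 nodes with a fork of two nodes at one end (D_5), so the type is D_5 (the algebra so(10)).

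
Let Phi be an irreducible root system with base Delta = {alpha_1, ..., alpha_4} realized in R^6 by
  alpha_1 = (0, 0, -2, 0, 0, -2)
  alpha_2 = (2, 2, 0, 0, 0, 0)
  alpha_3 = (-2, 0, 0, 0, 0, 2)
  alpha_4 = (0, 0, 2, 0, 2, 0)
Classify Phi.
Compute the Cartan integers a_ij = 2(alpha_i, alpha_j)/(alpha_j, alpha_j); the resulting 4x4 Cartan matrix is
[[2, 0, -1, -1], [0, 2, -1, 0], [-1, -1, 2, 0], [-1, 0, 0, 2]].
All simple roots have the same length, so the diagram is simply laced. The associated Dynkin diagram is a chain of 4 nodes with single edges (A_4), so the type is A_4 (the algebra sl(5)).

A_4 (sl(5))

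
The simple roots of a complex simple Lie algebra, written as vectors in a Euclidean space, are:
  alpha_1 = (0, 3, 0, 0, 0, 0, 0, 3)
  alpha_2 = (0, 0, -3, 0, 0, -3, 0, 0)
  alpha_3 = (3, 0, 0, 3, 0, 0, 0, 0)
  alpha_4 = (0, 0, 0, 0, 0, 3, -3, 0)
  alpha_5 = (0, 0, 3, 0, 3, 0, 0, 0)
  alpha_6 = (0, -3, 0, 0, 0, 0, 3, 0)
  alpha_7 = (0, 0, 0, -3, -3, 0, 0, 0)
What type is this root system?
A7

Compute the Cartan integers a_ij = 2(alpha_i, alpha_j)/(alpha_j, alpha_j); the resulting 7x7 Cartan matrix is
[[2, 0, 0, 0, 0, -1, 0], [0, 2, 0, -1, -1, 0, 0], [0, 0, 2, 0, 0, 0, -1], [0, -1, 0, 2, 0, -1, 0], [0, -1, 0, 0, 2, 0, -1], [-1, 0, 0, -1, 0, 2, 0], [0, 0, -1, 0, -1, 0, 2]].
All simple roots have the same length, so the diagram is simply laced. The associated Dynkin diagram is a chain of 7 nodes with single edges (A_7), so the type is A_7 (the algebra sl(8)).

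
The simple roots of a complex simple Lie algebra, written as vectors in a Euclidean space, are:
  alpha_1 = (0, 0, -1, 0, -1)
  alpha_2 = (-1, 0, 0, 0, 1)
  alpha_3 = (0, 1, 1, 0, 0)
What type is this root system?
type A_3

Compute the Cartan integers a_ij = 2(alpha_i, alpha_j)/(alpha_j, alpha_j); the resulting 3x3 Cartan matrix is
[[2, -1, -1], [-1, 2, 0], [-1, 0, 2]].
All simple roots have the same length, so the diagram is simply laced. The associated Dynkin diagram is a chain of 3 nodes with single edges (A_3), so the type is A_3 (the algebra sl(4)).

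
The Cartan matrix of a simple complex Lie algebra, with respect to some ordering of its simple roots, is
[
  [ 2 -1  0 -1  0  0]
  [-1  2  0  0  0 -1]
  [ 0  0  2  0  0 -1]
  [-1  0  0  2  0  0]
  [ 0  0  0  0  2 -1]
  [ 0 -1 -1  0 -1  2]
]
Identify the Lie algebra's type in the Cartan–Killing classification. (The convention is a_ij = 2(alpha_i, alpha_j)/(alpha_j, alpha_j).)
The matrix has rank 6 with 2's on the diagonal. Reading the off-diagonal entries as Dynkin edges (a single edge where a_ij = a_ji = -1; a double or triple edge where a_ij * a_ji = 2 or 3), the diagram is a chain of 4 nodes with a fork of two nodes at one end (D_6). One simple-root ordering that puts it in standard form is (alpha_4, alpha_1, alpha_2, alpha_6, alpha_3, alpha_5). So the algebra is type D_6, i.e. so(12).

D_6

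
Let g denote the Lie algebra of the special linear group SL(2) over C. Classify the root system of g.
This is sl(2), which has dimension 2^2 - 1 = 3 and rank 2 - 1 = 1 (a Cartan subalgebra is the diagonal traceless matrices). In the classification of classical Lie algebras, the special linear algebra sl(n+1) has type A_n; here n = 1, so the Dynkin diagram is a chain of 1 nodes with single edges (A_1). Hence the type is A_1.

A_1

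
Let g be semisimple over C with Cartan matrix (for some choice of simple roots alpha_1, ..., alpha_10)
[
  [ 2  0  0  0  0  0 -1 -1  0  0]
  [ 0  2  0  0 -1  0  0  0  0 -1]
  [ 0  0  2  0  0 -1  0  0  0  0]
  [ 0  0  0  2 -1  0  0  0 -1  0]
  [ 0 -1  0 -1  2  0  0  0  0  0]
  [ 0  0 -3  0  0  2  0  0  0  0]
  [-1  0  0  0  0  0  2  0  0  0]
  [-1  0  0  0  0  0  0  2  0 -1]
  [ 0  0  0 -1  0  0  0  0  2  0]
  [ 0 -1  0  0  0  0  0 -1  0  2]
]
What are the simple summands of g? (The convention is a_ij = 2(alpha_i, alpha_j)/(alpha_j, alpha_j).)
A_8 ⊕ G_2

The diagram associated to this matrix has two connected components: the simple roots {alpha_1, alpha_2, alpha_4, alpha_5, alpha_7, alpha_8, alpha_9, alpha_10} form a chain of 8 nodes with single edges (A_8), and {alpha_3, alpha_6} form two nodes joined by a triple edge (G_2). A semisimple Lie algebra decomposes uniquely as the direct sum of simple ideals, one per connected component of its Dynkin diagram, so g ≅ A_8 ⊕ G_2 (dimension 80 + 14 = 94).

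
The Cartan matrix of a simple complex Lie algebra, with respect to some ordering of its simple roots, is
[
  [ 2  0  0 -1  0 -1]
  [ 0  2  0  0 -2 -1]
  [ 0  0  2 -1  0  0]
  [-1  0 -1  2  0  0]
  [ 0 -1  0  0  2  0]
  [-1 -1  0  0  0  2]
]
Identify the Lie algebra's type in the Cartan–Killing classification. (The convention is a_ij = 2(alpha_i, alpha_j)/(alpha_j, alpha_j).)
The matrix has rank 6 with 2's on the diagonal. Reading the off-diagonal entries as Dynkin edges (a single edge where a_ij = a_ji = -1; a double or triple edge where a_ij * a_ji = 2 or 3), the diagram is a chain of 6 nodes with a double edge at one end; the terminal node there is the unique short simple root (B_6). One simple-root ordering that puts it in standard form is (alpha_3, alpha_4, alpha_1, alpha_6, alpha_2, alpha_5). So the algebra is type B_6, i.e. so(13).

B_6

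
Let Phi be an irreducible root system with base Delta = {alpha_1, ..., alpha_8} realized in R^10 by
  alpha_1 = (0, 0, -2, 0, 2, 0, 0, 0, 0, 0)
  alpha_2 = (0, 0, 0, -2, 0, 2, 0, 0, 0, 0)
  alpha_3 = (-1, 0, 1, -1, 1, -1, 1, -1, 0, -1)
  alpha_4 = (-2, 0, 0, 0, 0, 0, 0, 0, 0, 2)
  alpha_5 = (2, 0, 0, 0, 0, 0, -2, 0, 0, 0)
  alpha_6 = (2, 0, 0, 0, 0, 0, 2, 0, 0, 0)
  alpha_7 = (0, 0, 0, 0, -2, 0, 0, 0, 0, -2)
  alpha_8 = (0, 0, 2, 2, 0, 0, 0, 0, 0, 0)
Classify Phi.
Compute the Cartan integers a_ij = 2(alpha_i, alpha_j)/(alpha_j, alpha_j); the resulting 8x8 Cartan matrix is
[[2, 0, 0, 0, 0, 0, -1, -1], [0, 2, 0, 0, 0, 0, 0, -1], [0, 0, 2, 0, -1, 0, 0, 0], [0, 0, 0, 2, -1, -1, -1, 0], [0, 0, -1, -1, 2, 0, 0, 0], [0, 0, 0, -1, 0, 2, 0, 0], [-1, 0, 0, -1, 0, 0, 2, 0], [-1, -1, 0, 0, 0, 0, 0, 2]].
All simple roots have the same length, so the diagram is simply laced. The associated Dynkin diagram is a chain of 7 nodes with one extra node attached to the third node from one end (E_8), so the type is E_8.

type E_8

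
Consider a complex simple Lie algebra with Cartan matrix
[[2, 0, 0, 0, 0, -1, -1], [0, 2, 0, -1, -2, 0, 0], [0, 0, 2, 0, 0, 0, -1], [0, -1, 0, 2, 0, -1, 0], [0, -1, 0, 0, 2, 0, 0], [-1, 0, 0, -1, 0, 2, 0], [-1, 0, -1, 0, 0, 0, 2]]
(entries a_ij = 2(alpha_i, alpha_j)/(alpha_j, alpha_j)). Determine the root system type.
The matrix has rank 7 with 2's on the diagonal. Reading the off-diagonal entries as Dynkin edges (a single edge where a_ij = a_ji = -1; a double or triple edge where a_ij * a_ji = 2 or 3), the diagram is a chain of 7 nodes with a double edge at one end; the terminal node there is the unique short simple root (B_7). One simple-root ordering that puts it in standard form is (alpha_3, alpha_7, alpha_1, alpha_6, alpha_4, alpha_2, alpha_5). So the algebra is type B_7, i.e. so(15).

B_7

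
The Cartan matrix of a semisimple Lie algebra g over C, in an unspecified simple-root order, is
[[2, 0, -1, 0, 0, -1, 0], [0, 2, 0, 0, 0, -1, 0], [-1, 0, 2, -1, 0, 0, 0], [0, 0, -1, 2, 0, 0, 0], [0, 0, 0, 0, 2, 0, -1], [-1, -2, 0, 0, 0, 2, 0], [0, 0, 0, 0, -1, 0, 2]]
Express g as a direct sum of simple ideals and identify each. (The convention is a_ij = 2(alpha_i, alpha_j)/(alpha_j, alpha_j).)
A_2 + B_5

The diagram associated to this matrix has two connected components: the simple roots {alpha_5, alpha_7} form a chain of 2 nodes with single edges (A_2), and {alpha_1, alpha_2, alpha_3, alpha_4, alpha_6} form a chain of 5 nodes with a double edge at one end; the terminal node there is the unique short simple root (B_5). A semisimple Lie algebra decomposes uniquely as the direct sum of simple ideals, one per connected component of its Dynkin diagram, so g ≅ A_2 ⊕ B_5 (dimension 8 + 55 = 63).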